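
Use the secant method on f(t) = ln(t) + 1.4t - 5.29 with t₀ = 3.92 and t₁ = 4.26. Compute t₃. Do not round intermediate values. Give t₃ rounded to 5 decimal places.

f(t_0) = 1.564092, f(t_1) = 2.123269
t_2 = 4.260000 - (2.123269)·(4.260000 - 3.920000)/(2.123269 - (1.564092)) = 2.968976; f(t_2) = -0.045216
t_3 = 2.968976 - (-0.045216)·(2.968976 - 4.260000)/(-0.045216 - (2.123269)) = 2.995896; f(t_3) = 0.001498

2.99590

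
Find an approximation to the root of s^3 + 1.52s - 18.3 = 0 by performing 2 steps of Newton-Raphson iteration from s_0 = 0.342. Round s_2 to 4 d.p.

f'(s) = 3s^2 + 1.52
s_0 = 0.342000: f = -17.740158, f' = 1.870892 → s_1 = 0.342000 - (-17.740158)/(1.870892) = 9.824193
s_1 = 9.824193: f = 944.812371, f' = 291.064282 → s_2 = 9.824193 - (944.812371)/(291.064282) = 6.578132

6.5781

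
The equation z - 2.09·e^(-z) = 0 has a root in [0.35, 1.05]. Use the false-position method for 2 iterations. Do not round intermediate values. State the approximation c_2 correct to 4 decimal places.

f(0.350000) = -1.122798, f(1.050000) = 0.318630
step 1: c = 0.895264, f(c) = 0.041499 > 0 → new bracket [0.350000, 0.895264]
step 2: c = 0.875829, f(c) = 0.005309 > 0 → new bracket [0.350000, 0.875829]

0.8758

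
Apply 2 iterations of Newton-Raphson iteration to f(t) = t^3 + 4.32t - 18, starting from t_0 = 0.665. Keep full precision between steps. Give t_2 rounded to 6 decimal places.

f'(t) = 3t^2 + 4.32
t_0 = 0.665000: f = -14.833120, f' = 5.646675 → t_1 = 0.665000 - (-14.833120)/(5.646675) = 3.291877
t_1 = 3.291877: f = 31.893181, f' = 36.829361 → t_2 = 3.291877 - (31.893181)/(36.829361) = 2.425905

2.425905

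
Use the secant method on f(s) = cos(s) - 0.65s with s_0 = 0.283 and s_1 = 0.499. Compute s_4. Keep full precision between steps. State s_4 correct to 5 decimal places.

0.92514

f(s_0) = 0.776272, f(s_1) = 0.553712
s_2 = 0.499000 - (0.553712)·(0.499000 - 0.283000)/(0.553712 - (0.776272)) = 1.036390; f(s_2) = -0.164323
s_3 = 1.036390 - (-0.164323)·(1.036390 - 0.499000)/(-0.164323 - (0.553712)) = 0.913408; f(s_3) = 0.017337
s_4 = 0.913408 - (0.017337)·(0.913408 - 1.036390)/(0.017337 - (-0.164323)) = 0.925145; f(s_4) = 0.000375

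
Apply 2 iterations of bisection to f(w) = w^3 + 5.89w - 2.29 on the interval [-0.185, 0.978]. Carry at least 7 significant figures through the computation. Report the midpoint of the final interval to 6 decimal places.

0.251125

f(-0.185000) = -3.385982, f(0.978000) = 4.405861 (opposite signs)
step 1: m = 0.396500, f(m) = 0.107720 > 0 → root in [-0.185000, 0.396500]
step 2: m = 0.105750, f(m) = -1.665950 < 0 → root in [0.105750, 0.396500]
Midpoint of [0.105750, 0.396500] = 0.251125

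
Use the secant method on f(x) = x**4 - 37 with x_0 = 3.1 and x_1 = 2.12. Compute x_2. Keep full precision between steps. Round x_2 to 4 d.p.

f(x_0) = 55.352100, f(x_1) = -16.800369
x_2 = 2.120000 - (-16.800369)·(2.120000 - 3.100000)/(-16.800369 - (55.352100)) = 2.348188; f(x_2) = -6.595924

2.3482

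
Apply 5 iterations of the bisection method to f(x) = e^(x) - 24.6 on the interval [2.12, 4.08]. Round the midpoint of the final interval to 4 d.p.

f(2.120000) = -16.268863, f(4.080000) = 34.545470 (opposite signs)
step 1: m = 3.100000, f(m) = -2.402049 < 0 → root in [3.100000, 4.080000]
step 2: m = 3.590000, f(m) = 11.634076 > 0 → root in [3.100000, 3.590000]
step 3: m = 3.345000, f(m) = 3.760576 > 0 → root in [3.100000, 3.345000]
step 4: m = 3.222500, f(m) = 0.490769 > 0 → root in [3.100000, 3.222500]
step 5: m = 3.161250, f(m) = -0.999922 < 0 → root in [3.161250, 3.222500]
Midpoint of [3.161250, 3.222500] = 3.191875

3.1919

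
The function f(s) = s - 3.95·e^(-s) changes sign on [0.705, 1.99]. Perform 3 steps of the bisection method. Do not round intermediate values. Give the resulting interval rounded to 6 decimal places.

f(0.705000) = -1.246729, f(1.990000) = 1.450053 (opposite signs)
step 1: m = 1.347500, f(m) = 0.320938 > 0 → root in [0.705000, 1.347500]
step 2: m = 1.026250, f(m) = -0.389226 < 0 → root in [1.026250, 1.347500]
step 3: m = 1.186875, f(m) = -0.018560 < 0 → root in [1.186875, 1.347500]

[1.186875, 1.347500]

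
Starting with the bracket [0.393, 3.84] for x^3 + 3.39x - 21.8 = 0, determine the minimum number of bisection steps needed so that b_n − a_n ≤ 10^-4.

Initial width b − a = 3.84 − 0.393 = 3.447000.
After n steps the width is (b−a)/2^n; need (b−a)/2^n ≤ 10^-4.
So n ≥ log₂(3.447000/10^-4) = log₂(34470.0000) ≈ 15.0731.
Hence n = 16.

16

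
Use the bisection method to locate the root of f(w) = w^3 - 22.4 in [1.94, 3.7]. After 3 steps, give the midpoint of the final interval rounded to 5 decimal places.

f(1.940000) = -15.098616, f(3.700000) = 28.253000 (opposite signs)
step 1: m = 2.820000, f(m) = 0.025768 > 0 → root in [1.940000, 2.820000]
step 2: m = 2.380000, f(m) = -8.918728 < 0 → root in [2.380000, 2.820000]
step 3: m = 2.600000, f(m) = -4.824000 < 0 → root in [2.600000, 2.820000]
Midpoint of [2.600000, 2.820000] = 2.710000

2.71000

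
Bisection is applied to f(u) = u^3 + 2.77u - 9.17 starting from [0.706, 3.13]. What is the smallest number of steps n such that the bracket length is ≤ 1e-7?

25

Initial width b − a = 3.13 − 0.706 = 2.424000.
After n steps the width is (b−a)/2^n; need (b−a)/2^n ≤ 1e-7.
So n ≥ log₂(2.424000/1e-7) = log₂(24240000.0000) ≈ 24.5309.
Hence n = 25.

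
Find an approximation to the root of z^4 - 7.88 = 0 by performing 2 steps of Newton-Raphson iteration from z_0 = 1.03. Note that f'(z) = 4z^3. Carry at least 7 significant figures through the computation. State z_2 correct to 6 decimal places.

2.046834

z_0 = 1.030000: f = -6.754491, f' = 4.370908 → z_1 = 1.030000 - (-6.754491)/(4.370908) = 2.575329
z_1 = 2.575329: f = 36.107666, f' = 68.321624 → z_2 = 2.575329 - (36.107666)/(68.321624) = 2.046834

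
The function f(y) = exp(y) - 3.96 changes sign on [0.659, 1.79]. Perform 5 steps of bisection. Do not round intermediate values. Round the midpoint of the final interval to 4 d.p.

1.3835

f(0.659000) = -2.027141, f(1.790000) = 2.029452 (opposite signs)
step 1: m = 1.224500, f(m) = -0.557536 < 0 → root in [1.224500, 1.790000]
step 2: m = 1.507250, f(m) = 0.554299 > 0 → root in [1.224500, 1.507250]
step 3: m = 1.365875, f(m) = -0.040849 < 0 → root in [1.365875, 1.507250]
step 4: m = 1.436562, f(m) = 0.246212 > 0 → root in [1.365875, 1.436562]
step 5: m = 1.401219, f(m) = 0.100145 > 0 → root in [1.365875, 1.401219]
Midpoint of [1.365875, 1.401219] = 1.383547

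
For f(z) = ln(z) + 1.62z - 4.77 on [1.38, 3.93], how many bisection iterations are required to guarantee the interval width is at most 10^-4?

Initial width b − a = 3.93 − 1.38 = 2.550000.
After n steps the width is (b−a)/2^n; need (b−a)/2^n ≤ 10^-4.
So n ≥ log₂(2.550000/10^-4) = log₂(25500.0000) ≈ 14.6382.
Hence n = 15.

15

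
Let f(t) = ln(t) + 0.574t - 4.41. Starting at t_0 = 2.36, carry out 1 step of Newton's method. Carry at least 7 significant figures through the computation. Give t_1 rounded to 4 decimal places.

f'(t) = 1/t + 0.574
t_0 = 2.360000: f = -2.196698, f' = 0.997729 → t_1 = 2.360000 - (-2.196698)/(0.997729) = 4.561699

4.5617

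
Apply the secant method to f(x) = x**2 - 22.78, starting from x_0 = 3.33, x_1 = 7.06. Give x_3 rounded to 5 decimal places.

4.70976

f(x_0) = -11.691100, f(x_1) = 27.063600
x_2 = 7.060000 - (27.063600)·(7.060000 - 3.330000)/(27.063600 - (-11.691100)) = 4.455226; f(x_2) = -2.930960
x_3 = 4.455226 - (-2.930960)·(4.455226 - 7.060000)/(-2.930960 - (27.063600)) = 4.709755; f(x_3) = -0.598206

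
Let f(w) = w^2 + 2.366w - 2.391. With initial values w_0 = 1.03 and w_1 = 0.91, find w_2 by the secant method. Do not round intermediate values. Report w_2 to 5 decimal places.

f(w_0) = 1.106880, f(w_1) = 0.590160
w_2 = 0.910000 - (0.590160)·(0.910000 - 1.030000)/(0.590160 - (1.106880)) = 0.772945; f(w_2) = 0.035231

0.77294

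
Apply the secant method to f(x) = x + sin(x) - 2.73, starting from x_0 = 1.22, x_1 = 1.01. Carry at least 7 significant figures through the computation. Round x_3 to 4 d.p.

1.7081

f(x_0) = -0.570901, f(x_1) = -0.873168
x_2 = 1.010000 - (-0.873168)·(1.010000 - 1.220000)/(-0.873168 - (-0.570901)) = 1.616633; f(x_2) = -0.114418
x_3 = 1.616633 - (-0.114418)·(1.616633 - 1.010000)/(-0.114418 - (-0.873168)) = 1.708111; f(x_3) = -0.031302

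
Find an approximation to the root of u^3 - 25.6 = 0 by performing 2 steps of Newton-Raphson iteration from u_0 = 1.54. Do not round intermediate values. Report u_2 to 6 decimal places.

f'(u) = 3u^2
u_0 = 1.540000: f = -21.947736, f' = 7.114800 → u_1 = 1.540000 - (-21.947736)/(7.114800) = 4.624800
u_1 = 4.624800: f = 73.318815, f' = 64.166329 → u_2 = 4.624800 - (73.318815)/(64.166329) = 3.482163

3.482163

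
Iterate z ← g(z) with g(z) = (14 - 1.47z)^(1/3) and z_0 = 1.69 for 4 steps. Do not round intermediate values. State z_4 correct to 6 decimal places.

z_1 = g(1.690000) = 2.258205
z_2 = g(2.258205) = 2.202232
z_3 = g(2.202232) = 2.207873
z_4 = g(2.207873) = 2.207305

2.207305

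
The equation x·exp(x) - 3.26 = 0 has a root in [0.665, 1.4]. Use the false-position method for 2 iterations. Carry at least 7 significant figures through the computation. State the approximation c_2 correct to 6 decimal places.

f(0.665000) = -1.966914, f(1.400000) = 2.417280
step 1: c = 0.994749, f(c) = -0.570156 < 0 → new bracket [0.994749, 1.400000]
step 2: c = 1.072091, f(c) = -0.127904 < 0 → new bracket [1.072091, 1.400000]

1.072091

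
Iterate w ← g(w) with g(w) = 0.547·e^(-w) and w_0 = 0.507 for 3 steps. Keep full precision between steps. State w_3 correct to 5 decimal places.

w_1 = g(0.507000) = 0.329458
w_2 = g(0.329458) = 0.393464
w_3 = g(0.393464) = 0.369069

0.36907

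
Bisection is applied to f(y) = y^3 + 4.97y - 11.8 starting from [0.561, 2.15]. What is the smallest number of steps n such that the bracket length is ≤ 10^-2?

Initial width b − a = 2.15 − 0.561 = 1.589000.
After n steps the width is (b−a)/2^n; need (b−a)/2^n ≤ 10^-2.
So n ≥ log₂(1.589000/10^-2) = log₂(158.9000) ≈ 7.3120.
Hence n = 8.

8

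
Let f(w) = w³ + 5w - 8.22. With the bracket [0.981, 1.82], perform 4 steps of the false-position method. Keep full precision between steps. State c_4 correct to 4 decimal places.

False-position update: c = (a·f(b) − b·f(a))/(f(b) − f(a)); replace the endpoint whose sign matches f(c).
f(0.981000) = -2.370924, f(1.820000) = 6.908568
step 1: c = 1.195366, f(c) = -0.535114 < 0 → new bracket [1.195366, 1.820000]
step 2: c = 1.240270, f(c) = -0.110783 < 0 → new bracket [1.240270, 1.820000]
step 3: c = 1.249419, f(c) = -0.022499 < 0 → new bracket [1.249419, 1.820000]
step 4: c = 1.251271, f(c) = -0.004551 < 0 → new bracket [1.251271, 1.820000]

1.2513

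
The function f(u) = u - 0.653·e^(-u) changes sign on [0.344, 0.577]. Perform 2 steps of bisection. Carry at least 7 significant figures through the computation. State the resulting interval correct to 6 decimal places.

f(0.344000) = -0.118931, f(0.577000) = 0.210288 (opposite signs)
step 1: m = 0.460500, f(m) = 0.048478 > 0 → root in [0.344000, 0.460500]
step 2: m = 0.402250, f(m) = -0.034485 < 0 → root in [0.402250, 0.460500]

[0.402250, 0.460500]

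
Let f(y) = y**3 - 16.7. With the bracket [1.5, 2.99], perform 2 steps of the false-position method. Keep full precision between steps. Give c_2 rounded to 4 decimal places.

2.5232

False-position update: c = (a·f(b) − b·f(a))/(f(b) − f(a)); replace the endpoint whose sign matches f(c).
f(1.500000) = -13.325000, f(2.990000) = 10.030899
step 1: c = 2.350074, f(c) = -3.720894 < 0 → new bracket [2.350074, 2.990000]
step 2: c = 2.523222, f(c) = -0.635524 < 0 → new bracket [2.523222, 2.990000]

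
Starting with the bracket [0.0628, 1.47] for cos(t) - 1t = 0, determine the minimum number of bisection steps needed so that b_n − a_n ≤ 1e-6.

21

Initial width b − a = 1.47 − 0.0628 = 1.407200.
After n steps the width is (b−a)/2^n; need (b−a)/2^n ≤ 1e-6.
So n ≥ log₂(1.407200/1e-6) = log₂(1407200.0000) ≈ 20.4244.
Hence n = 21.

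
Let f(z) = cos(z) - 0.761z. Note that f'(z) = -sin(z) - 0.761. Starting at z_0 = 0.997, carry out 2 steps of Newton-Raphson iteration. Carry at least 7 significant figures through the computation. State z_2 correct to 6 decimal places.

0.858671

Newton update: z ← z − f(z)/f'(z).
z_0 = 0.997000: f = -0.215893, f' = -1.600846 → z_1 = 0.997000 - (-0.215893)/(-1.600846) = 0.862138
z_1 = 0.862138: f = -0.005272, f' = -1.520236 → z_2 = 0.862138 - (-0.005272)/(-1.520236) = 0.858671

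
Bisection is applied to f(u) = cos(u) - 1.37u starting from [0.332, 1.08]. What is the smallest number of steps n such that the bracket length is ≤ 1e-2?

7

Initial width b − a = 1.08 − 0.332 = 0.748000.
After n steps the width is (b−a)/2^n; need (b−a)/2^n ≤ 1e-2.
So n ≥ log₂(0.748000/1e-2) = log₂(74.8000) ≈ 6.2250.
Hence n = 7.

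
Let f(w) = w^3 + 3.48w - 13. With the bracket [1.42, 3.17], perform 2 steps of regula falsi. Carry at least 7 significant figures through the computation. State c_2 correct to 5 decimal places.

f(1.420000) = -5.195112, f(3.170000) = 29.886613
step 1: c = 1.679150, f(c) = -2.422114 < 0 → new bracket [1.679150, 3.170000]
step 2: c = 1.790916, f(c) = -1.023462 < 0 → new bracket [1.790916, 3.170000]

1.79092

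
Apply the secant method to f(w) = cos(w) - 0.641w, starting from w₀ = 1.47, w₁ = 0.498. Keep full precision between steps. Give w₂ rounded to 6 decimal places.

f(w_0) = -0.841644, f(w_1) = 0.559322
w_2 = 0.498000 - (0.559322)·(0.498000 - 1.470000)/(0.559322 - (-0.841644)) = 0.886061; f(w_2) = 0.064503

0.886061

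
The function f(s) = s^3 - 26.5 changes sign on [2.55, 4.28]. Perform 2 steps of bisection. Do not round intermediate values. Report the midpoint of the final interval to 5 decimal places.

f(2.550000) = -9.918625, f(4.280000) = 51.902752 (opposite signs)
step 1: m = 3.415000, f(m) = 13.326498 > 0 → root in [2.550000, 3.415000]
step 2: m = 2.982500, f(m) = 0.030251 > 0 → root in [2.550000, 2.982500]
Midpoint of [2.550000, 2.982500] = 2.766250

2.76625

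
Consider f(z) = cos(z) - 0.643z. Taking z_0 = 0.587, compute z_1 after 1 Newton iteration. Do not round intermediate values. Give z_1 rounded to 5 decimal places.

f'(z) = -sin(z) - 0.643
z_0 = 0.587000: f = 0.455165, f' = -1.196866 → z_1 = 0.587000 - (0.455165)/(-1.196866) = 0.967297

0.96730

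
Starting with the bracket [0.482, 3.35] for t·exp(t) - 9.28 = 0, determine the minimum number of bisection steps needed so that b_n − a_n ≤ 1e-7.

Initial width b − a = 3.35 − 0.482 = 2.868000.
After n steps the width is (b−a)/2^n; need (b−a)/2^n ≤ 1e-7.
So n ≥ log₂(2.868000/1e-7) = log₂(28680000.0000) ≈ 24.7735.
Hence n = 25.

25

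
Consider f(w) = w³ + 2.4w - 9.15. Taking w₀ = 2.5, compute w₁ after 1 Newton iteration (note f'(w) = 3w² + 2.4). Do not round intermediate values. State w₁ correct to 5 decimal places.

1.91017

w_0 = 2.500000: f = 12.475000, f' = 21.150000 → w_1 = 2.500000 - (12.475000)/(21.150000) = 1.910165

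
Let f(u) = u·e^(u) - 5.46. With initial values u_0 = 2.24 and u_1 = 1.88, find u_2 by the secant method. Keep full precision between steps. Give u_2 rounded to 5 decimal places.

f(u_0) = 15.581062, f(u_1) = 6.860589
u_2 = 1.880000 - (6.860589)·(1.880000 - 2.240000)/(6.860589 - (15.581062)) = 1.596780; f(u_2) = 2.423478

1.59678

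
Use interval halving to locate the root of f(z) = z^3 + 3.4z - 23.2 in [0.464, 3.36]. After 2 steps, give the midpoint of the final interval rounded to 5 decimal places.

2.27400

f(0.464000) = -21.522503, f(3.360000) = 26.157056 (opposite signs)
step 1: m = 1.912000, f(m) = -9.709417 < 0 → root in [1.912000, 3.360000]
step 2: m = 2.636000, f(m) = 4.078635 > 0 → root in [1.912000, 2.636000]
Midpoint of [1.912000, 2.636000] = 2.274000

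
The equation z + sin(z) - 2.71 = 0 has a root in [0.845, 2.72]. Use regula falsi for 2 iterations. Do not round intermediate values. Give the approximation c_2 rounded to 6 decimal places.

1.918270

False-position update: c = (a·f(b) − b·f(a))/(f(b) − f(a)); replace the endpoint whose sign matches f(c).
f(0.845000) = -1.117029, f(2.720000) = 0.419214
step 1: c = 2.208345, f(c) = 0.301902 > 0 → new bracket [0.845000, 2.208345]
step 2: c = 1.918270, f(c) = 0.148506 > 0 → new bracket [0.845000, 1.918270]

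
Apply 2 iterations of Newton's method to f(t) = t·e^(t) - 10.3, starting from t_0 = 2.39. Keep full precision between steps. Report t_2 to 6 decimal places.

Newton update: t ← t − f(t)/f'(t).
f'(t) = (t + 1)·e^(t)
t_0 = 2.390000: f = 15.783251, f' = 36.996744 → t_1 = 2.390000 - (15.783251)/(36.996744) = 1.963388
t_1 = 1.963388: f = 3.686041, f' = 21.109462 → t_2 = 1.963388 - (3.686041)/(21.109462) = 1.788773

1.788773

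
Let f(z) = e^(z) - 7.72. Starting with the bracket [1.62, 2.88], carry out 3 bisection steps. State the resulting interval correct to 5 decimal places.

[1.93500, 2.09250]

f(1.620000) = -2.666910, f(2.880000) = 10.094273 (opposite signs)
step 1: m = 2.250000, f(m) = 1.767736 > 0 → root in [1.620000, 2.250000]
step 2: m = 1.935000, f(m) = -0.795956 < 0 → root in [1.935000, 2.250000]
step 3: m = 2.092500, f(m) = 0.385153 > 0 → root in [1.935000, 2.092500]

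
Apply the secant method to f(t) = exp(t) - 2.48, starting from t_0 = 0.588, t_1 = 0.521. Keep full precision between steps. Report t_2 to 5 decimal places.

0.97827

Secant update: t_(k+1) = t_k − f(t_k)·(t_k − t_(k-1))/(f(t_k) − f(t_(k-1))).
f(t_0) = -0.679616, f(t_1) = -0.796289
t_2 = 0.521000 - (-0.796289)·(0.521000 - 0.588000)/(-0.796289 - (-0.679616)) = 0.978271; f(t_2) = 0.179853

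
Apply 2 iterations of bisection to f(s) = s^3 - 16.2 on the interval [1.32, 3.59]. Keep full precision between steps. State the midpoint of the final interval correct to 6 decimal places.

2.738750

f(1.320000) = -13.900032, f(3.590000) = 30.068279 (opposite signs)
step 1: m = 2.455000, f(m) = -1.403654 < 0 → root in [2.455000, 3.590000]
step 2: m = 3.022500, f(m) = 11.412068 > 0 → root in [2.455000, 3.022500]
Midpoint of [2.455000, 3.022500] = 2.738750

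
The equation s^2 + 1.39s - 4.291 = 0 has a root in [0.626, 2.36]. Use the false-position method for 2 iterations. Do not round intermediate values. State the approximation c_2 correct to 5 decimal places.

False-position update: c = (a·f(b) − b·f(a))/(f(b) − f(a)); replace the endpoint whose sign matches f(c).
f(0.626000) = -3.028984, f(2.360000) = 4.559000
step 1: c = 1.318181, f(c) = -0.721127 < 0 → new bracket [1.318181, 2.360000]
step 2: c = 1.460466, f(c) = -0.127990 < 0 → new bracket [1.460466, 2.360000]

1.46047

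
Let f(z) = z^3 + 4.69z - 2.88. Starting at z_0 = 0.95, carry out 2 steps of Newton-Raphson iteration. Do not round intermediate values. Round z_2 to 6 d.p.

0.574488

f'(z) = 3z^2 + 4.69
z_0 = 0.950000: f = 2.432875, f' = 7.397500 → z_1 = 0.950000 - (2.432875)/(7.397500) = 0.621122
z_1 = 0.621122: f = 0.272686, f' = 5.847378 → z_2 = 0.621122 - (0.272686)/(5.847378) = 0.574488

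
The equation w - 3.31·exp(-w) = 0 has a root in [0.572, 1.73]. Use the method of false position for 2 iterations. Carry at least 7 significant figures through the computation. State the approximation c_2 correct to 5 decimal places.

f(0.572000) = -1.296149, f(1.730000) = 1.143189
step 1: c = 1.187307, f(c) = 0.177618 > 0 → new bracket [0.572000, 1.187307]
step 2: c = 1.113150, f(c) = 0.025740 > 0 → new bracket [0.572000, 1.113150]

1.11315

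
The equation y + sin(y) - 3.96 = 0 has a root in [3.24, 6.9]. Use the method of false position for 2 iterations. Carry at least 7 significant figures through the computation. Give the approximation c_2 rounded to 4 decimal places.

f(3.240000) = -0.818249, f(6.900000) = 3.518440
step 1: c = 3.930571, f(c) = -0.739063 < 0 → new bracket [3.930571, 6.900000]
step 2: c = 4.446036, f(c) = -0.478701 < 0 → new bracket [4.446036, 6.900000]

4.4460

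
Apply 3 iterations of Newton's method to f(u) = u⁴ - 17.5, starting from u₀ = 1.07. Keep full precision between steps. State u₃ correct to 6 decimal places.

2.617679

Newton update: u ← u − f(u)/f'(u).
f'(u) = 4u³
u_0 = 1.070000: f = -16.189204, f' = 4.900172 → u_1 = 1.070000 - (-16.189204)/(4.900172) = 4.373803
u_1 = 4.373803: f = 348.462812, f' = 334.686125 → u_2 = 4.373803 - (348.462812)/(334.686125) = 3.332640
u_2 = 3.332640: f = 105.854136, f' = 148.055750 → u_3 = 3.332640 - (105.854136)/(148.055750) = 2.617679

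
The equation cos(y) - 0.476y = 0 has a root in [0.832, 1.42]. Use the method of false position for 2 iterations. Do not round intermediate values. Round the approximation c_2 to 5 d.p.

1.04766

f(0.832000) = 0.277367, f(1.420000) = -0.525695
step 1: c = 1.035087, f(c) = 0.017749 > 0 → new bracket [1.035087, 1.420000]
step 2: c = 1.047659, f(c) = 0.000915 > 0 → new bracket [1.047659, 1.420000]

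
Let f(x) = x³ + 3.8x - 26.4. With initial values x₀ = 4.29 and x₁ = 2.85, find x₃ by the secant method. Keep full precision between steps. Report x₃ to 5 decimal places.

f(x_0) = 68.855589, f(x_1) = 7.579125
x_2 = 2.850000 - (7.579125)·(2.850000 - 4.290000)/(7.579125 - (68.855589)) = 2.671890; f(x_2) = 2.827799
x_3 = 2.671890 - (2.827799)·(2.671890 - 2.850000)/(2.827799 - (7.579125)) = 2.565886; f(x_3) = 0.243581

2.56589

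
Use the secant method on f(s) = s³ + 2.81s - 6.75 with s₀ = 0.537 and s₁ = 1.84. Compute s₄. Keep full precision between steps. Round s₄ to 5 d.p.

f(s_0) = -5.086176, f(s_1) = 4.649904
s_2 = 1.840000 - (4.649904)·(1.840000 - 0.537000)/(4.649904 - (-5.086176)) = 1.217694; f(s_2) = -1.522712
s_3 = 1.217694 - (-1.522712)·(1.217694 - 1.840000)/(-1.522712 - (4.649904)) = 1.371209; f(s_3) = -0.318734
s_4 = 1.371209 - (-0.318734)·(1.371209 - 1.217694)/(-0.318734 - (-1.522712)) = 1.411850; f(s_4) = 0.031569

1.41185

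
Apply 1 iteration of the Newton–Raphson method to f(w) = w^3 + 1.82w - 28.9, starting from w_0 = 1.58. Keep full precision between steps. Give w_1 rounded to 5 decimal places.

3.95186

f'(w) = 3w^2 + 1.82
w_0 = 1.580000: f = -22.080088, f' = 9.309200 → w_1 = 1.580000 - (-22.080088)/(9.309200) = 3.951857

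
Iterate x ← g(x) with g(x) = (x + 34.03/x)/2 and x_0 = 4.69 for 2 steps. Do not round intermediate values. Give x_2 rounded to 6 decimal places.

5.835151

x_1 = g(4.690000) = 5.972932
x_2 = g(5.972932) = 5.835151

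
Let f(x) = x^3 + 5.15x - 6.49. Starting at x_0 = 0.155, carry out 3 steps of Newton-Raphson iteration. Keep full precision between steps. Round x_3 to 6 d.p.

1.041170

f'(x) = 3x^2 + 5.15
x_0 = 0.155000: f = -5.688026, f' = 5.222075 → x_1 = 0.155000 - (-5.688026)/(5.222075) = 1.244227
x_1 = 1.244227: f = 1.843960, f' = 9.794304 → x_2 = 1.244227 - (1.843960)/(9.794304) = 1.055959
x_2 = 1.055959: f = 0.125632, f' = 8.495146 → x_3 = 1.055959 - (0.125632)/(8.495146) = 1.041170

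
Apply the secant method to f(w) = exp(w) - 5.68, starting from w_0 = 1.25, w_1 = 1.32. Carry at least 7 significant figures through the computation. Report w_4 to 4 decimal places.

f(w_0) = -2.189657, f(w_1) = -1.936579
w_2 = 1.320000 - (-1.936579)·(1.320000 - 1.250000)/(-1.936579 - (-2.189657)) = 1.855646; f(w_2) = 0.715830
w_3 = 1.855646 - (0.715830)·(1.855646 - 1.320000)/(0.715830 - (-1.936579)) = 1.711086; f(w_3) = -0.145028
w_4 = 1.711086 - (-0.145028)·(1.711086 - 1.855646)/(-0.145028 - (0.715830)) = 1.735440; f(w_4) = -0.008575

1.7354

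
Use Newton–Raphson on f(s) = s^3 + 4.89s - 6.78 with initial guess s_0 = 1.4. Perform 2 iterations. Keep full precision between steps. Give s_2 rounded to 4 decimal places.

Newton update: s ← s − f(s)/f'(s).
f'(s) = 3s^2 + 4.89
s_0 = 1.400000: f = 2.810000, f' = 10.770000 → s_1 = 1.400000 - (2.810000)/(10.770000) = 1.139090
s_1 = 1.139090: f = 0.268150, f' = 8.782579 → s_2 = 1.139090 - (0.268150)/(8.782579) = 1.108558

1.1086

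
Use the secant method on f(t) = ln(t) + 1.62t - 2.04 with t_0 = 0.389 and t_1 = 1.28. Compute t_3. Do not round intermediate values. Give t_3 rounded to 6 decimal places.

1.164666

f(t_0) = -2.353996, f(t_1) = 0.280460
t_2 = 1.280000 - (0.280460)·(1.280000 - 0.389000)/(0.280460 - (-2.353996)) = 1.185146; f(t_2) = 0.049801
t_3 = 1.185146 - (0.049801)·(1.185146 - 1.280000)/(0.049801 - (0.280460)) = 1.164666; f(t_3) = -0.000808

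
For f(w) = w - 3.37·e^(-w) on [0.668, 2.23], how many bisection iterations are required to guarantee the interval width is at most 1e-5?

18

Initial width b − a = 2.23 − 0.668 = 1.562000.
After n steps the width is (b−a)/2^n; need (b−a)/2^n ≤ 1e-5.
So n ≥ log₂(1.562000/1e-5) = log₂(156200.0000) ≈ 17.2530.
Hence n = 18.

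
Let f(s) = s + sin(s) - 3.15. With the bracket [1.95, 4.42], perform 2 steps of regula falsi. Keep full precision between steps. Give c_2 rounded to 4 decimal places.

3.1321

f(1.950000) = -0.271040, f(4.420000) = 0.312442
step 1: c = 3.097369, f(c) = -0.008422 < 0 → new bracket [3.097369, 4.420000]
step 2: c = 3.132084, f(c) = -0.008407 < 0 → new bracket [3.132084, 4.420000]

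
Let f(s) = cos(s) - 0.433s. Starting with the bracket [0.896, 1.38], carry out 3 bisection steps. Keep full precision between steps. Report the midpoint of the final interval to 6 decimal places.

f(0.896000) = 0.236770, f(1.380000) = -0.407899 (opposite signs)
step 1: m = 1.138000, f(m) = -0.073343 < 0 → root in [0.896000, 1.138000]
step 2: m = 1.017000, f(m) = 0.085559 > 0 → root in [1.017000, 1.138000]
step 3: m = 1.077500, f(m) = 0.006974 > 0 → root in [1.077500, 1.138000]
Midpoint of [1.077500, 1.138000] = 1.107750

1.107750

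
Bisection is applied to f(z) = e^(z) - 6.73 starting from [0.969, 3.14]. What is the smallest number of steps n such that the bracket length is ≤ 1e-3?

Initial width b − a = 3.14 − 0.969 = 2.171000.
After n steps the width is (b−a)/2^n; need (b−a)/2^n ≤ 1e-3.
So n ≥ log₂(2.171000/1e-3) = log₂(2171.0000) ≈ 11.0841.
Hence n = 12.

12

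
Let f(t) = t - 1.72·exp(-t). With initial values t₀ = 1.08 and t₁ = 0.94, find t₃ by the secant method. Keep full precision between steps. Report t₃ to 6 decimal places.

f(t_0) = 0.495896, f(t_1) = 0.268120
t_2 = 0.940000 - (0.268120)·(0.940000 - 1.080000)/(0.268120 - (0.495896)) = 0.775203; f(t_2) = -0.017047
t_3 = 0.775203 - (-0.017047)·(0.775203 - 0.940000)/(-0.017047 - (0.268120)) = 0.785054; f(t_3) = 0.000571

0.785054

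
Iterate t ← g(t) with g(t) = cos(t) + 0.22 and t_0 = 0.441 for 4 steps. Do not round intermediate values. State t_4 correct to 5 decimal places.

t_1 = g(0.441000) = 1.124325
t_2 = g(1.124325) = 0.651785
t_3 = g(0.651785) = 1.015002
t_4 = g(1.015002) = 0.747618

0.74762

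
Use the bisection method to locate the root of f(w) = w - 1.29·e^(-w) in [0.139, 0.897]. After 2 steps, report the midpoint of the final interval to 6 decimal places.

f(0.139000) = -0.983594, f(0.897000) = 0.370949 (opposite signs)
step 1: m = 0.518000, f(m) = -0.250467 < 0 → root in [0.518000, 0.897000]
step 2: m = 0.707500, f(m) = 0.071691 > 0 → root in [0.518000, 0.707500]
Midpoint of [0.518000, 0.707500] = 0.612750

0.612750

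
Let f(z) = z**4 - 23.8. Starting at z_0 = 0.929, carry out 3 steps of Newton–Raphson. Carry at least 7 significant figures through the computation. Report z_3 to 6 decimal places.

f'(z) = 4z**3
z_0 = 0.929000: f = -23.055160, f' = 3.207060 → z_1 = 0.929000 - (-23.055160)/(3.207060) = 8.117876
z_1 = 8.117876: f = 4318.998910, f' = 2139.869464 → z_2 = 8.117876 - (4318.998910)/(2139.869464) = 6.099529
z_2 = 6.099529: f = 1360.356889, f' = 907.713888 → z_3 = 6.099529 - (1360.356889)/(907.713888) = 4.600867

4.600867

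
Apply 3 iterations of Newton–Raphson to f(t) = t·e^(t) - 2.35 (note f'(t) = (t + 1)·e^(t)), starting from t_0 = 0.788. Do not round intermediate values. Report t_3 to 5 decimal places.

0.92855

Newton update: t ← t − f(t)/f'(t).
t_0 = 0.788000: f = -0.617193, f' = 3.931801 → t_1 = 0.788000 - (-0.617193)/(3.931801) = 0.944975
t_1 = 0.944975: f = 0.081181, f' = 5.003929 → t_2 = 0.944975 - (0.081181)/(5.003929) = 0.928751
t_2 = 0.928751: f = 0.000990, f' = 4.882336 → t_3 = 0.928751 - (0.000990)/(4.882336) = 0.928548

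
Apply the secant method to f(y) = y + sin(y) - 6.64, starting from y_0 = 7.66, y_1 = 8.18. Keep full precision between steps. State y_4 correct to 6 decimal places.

f(y_0) = 2.001244, f(y_1) = 2.487325
y_2 = 8.180000 - (2.487325)·(8.180000 - 7.660000)/(2.487325 - (2.001244)) = 5.519106; f(y_2) = -1.812767
y_3 = 5.519106 - (-1.812767)·(5.519106 - 8.180000)/(-1.812767 - (2.487325)) = 6.640845; f(y_3) = 0.350928
y_4 = 6.640845 - (0.350928)·(6.640845 - 5.519106)/(0.350928 - (-1.812767)) = 6.458911; f(y_4) = -0.006266

6.458911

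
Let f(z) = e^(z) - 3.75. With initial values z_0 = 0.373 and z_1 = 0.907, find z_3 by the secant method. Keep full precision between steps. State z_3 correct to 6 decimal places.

1.269222

f(z_0) = -2.297916, f(z_1) = -1.273119
z_2 = 0.907000 - (-1.273119)·(0.907000 - 0.373000)/(-1.273119 - (-2.297916)) = 1.570396; f(z_2) = 1.058551
z_3 = 1.570396 - (1.058551)·(1.570396 - 0.907000)/(1.058551 - (-1.273119)) = 1.269222; f(z_3) = -0.191917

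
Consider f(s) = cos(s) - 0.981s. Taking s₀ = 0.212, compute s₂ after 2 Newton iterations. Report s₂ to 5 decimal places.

0.74995

f'(s) = -sin(s) - 0.981
s_0 = 0.212000: f = 0.769640, f' = -1.191416 → s_1 = 0.212000 - (0.769640)/(-1.191416) = 0.857988
s_1 = 0.857988: f = -0.187725, f' = -1.737528 → s_2 = 0.857988 - (-0.187725)/(-1.737528) = 0.749946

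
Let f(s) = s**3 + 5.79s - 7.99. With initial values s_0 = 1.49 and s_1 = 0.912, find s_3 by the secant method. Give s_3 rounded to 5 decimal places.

Secant update: s_(k+1) = s_k − f(s_k)·(s_k − s_(k-1))/(f(s_k) − f(s_(k-1))).
f(s_0) = 3.945049, f(s_1) = -1.950969
s_2 = 0.912000 - (-1.950969)·(0.912000 - 1.490000)/(-1.950969 - (3.945049)) = 1.103258; f(s_2) = -0.259275
s_3 = 1.103258 - (-0.259275)·(1.103258 - 0.912000)/(-0.259275 - (-1.950969)) = 1.132571; f(s_3) = 0.020352

1.13257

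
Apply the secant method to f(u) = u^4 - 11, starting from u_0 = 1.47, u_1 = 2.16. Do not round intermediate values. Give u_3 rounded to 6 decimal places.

Secant update: u_(k+1) = u_k − f(u_k)·(u_k − u_(k-1))/(f(u_k) − f(u_(k-1))).
f(u_0) = -6.330511, f(u_1) = 10.767823
u_2 = 2.160000 - (10.767823)·(2.160000 - 1.470000)/(10.767823 - (-6.330511)) = 1.725467; f(u_2) = -2.136073
u_3 = 1.725467 - (-2.136073)·(1.725467 - 2.160000)/(-2.136073 - (10.767823)) = 1.797398; f(u_3) = -0.562969

1.797398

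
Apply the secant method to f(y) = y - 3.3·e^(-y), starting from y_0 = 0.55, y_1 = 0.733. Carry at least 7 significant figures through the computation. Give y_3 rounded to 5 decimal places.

f(y_0) = -1.353934, f(y_1) = -0.852536
y_2 = 0.733000 - (-0.852536)·(0.733000 - 0.550000)/(-0.852536 - (-1.353934)) = 1.044158; f(y_2) = -0.117403
y_3 = 1.044158 - (-0.117403)·(1.044158 - 0.733000)/(-0.117403 - (-0.852536)) = 1.093851; f(y_3) = -0.011400

1.09385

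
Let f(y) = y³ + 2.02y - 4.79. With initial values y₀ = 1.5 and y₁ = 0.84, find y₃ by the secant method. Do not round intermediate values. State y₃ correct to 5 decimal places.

1.31107

f(y_0) = 1.615000, f(y_1) = -2.500496
y_2 = 0.840000 - (-2.500496)·(0.840000 - 1.500000)/(-2.500496 - (1.615000)) = 1.241003; f(y_2) = -0.371918
y_3 = 1.241003 - (-0.371918)·(1.241003 - 0.840000)/(-0.371918 - (-2.500496)) = 1.311069; f(y_3) = 0.111958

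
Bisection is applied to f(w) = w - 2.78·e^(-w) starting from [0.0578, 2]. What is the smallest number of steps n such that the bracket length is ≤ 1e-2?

Initial width b − a = 2 − 0.0578 = 1.942200.
After n steps the width is (b−a)/2^n; need (b−a)/2^n ≤ 1e-2.
So n ≥ log₂(1.942200/1e-2) = log₂(194.2200) ≈ 7.6015.
Hence n = 8.

8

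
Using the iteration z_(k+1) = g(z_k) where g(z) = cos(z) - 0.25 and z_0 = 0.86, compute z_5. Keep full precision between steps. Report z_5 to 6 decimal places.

0.569130

z_1 = g(0.860000) = 0.402437
z_2 = g(0.402437) = 0.670109
z_3 = g(0.670109) = 0.533754
z_4 = g(0.533754) = 0.610903
z_5 = g(0.610903) = 0.569130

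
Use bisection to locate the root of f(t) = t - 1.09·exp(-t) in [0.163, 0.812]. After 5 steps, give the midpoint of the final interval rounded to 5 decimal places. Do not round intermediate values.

f(0.163000) = -0.763054, f(0.812000) = 0.328074 (opposite signs)
step 1: m = 0.487500, f(m) = -0.181934 < 0 → root in [0.487500, 0.812000]
step 2: m = 0.649750, f(m) = 0.080578 > 0 → root in [0.487500, 0.649750]
step 3: m = 0.568625, f(m) = -0.048646 < 0 → root in [0.568625, 0.649750]
step 4: m = 0.609187, f(m) = 0.016454 > 0 → root in [0.568625, 0.609187]
step 5: m = 0.588906, f(m) = -0.015972 < 0 → root in [0.588906, 0.609187]
Midpoint of [0.588906, 0.609187] = 0.599047

0.59905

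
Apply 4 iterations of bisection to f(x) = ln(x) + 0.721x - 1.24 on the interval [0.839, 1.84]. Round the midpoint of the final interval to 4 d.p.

1.3082

f(0.839000) = -0.810626, f(1.840000) = 0.696406 (opposite signs)
step 1: m = 1.339500, f(m) = 0.018076 > 0 → root in [0.839000, 1.339500]
step 2: m = 1.089250, f(m) = -0.369161 < 0 → root in [1.089250, 1.339500]
step 3: m = 1.214375, f(m) = -0.170206 < 0 → root in [1.214375, 1.339500]
step 4: m = 1.276938, f(m) = -0.074863 < 0 → root in [1.276938, 1.339500]
Midpoint of [1.276938, 1.339500] = 1.308219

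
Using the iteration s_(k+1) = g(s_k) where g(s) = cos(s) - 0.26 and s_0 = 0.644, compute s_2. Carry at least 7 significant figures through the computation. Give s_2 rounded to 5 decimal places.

s_1 = g(0.644000) = 0.539701
s_2 = g(0.539701) = 0.597863

0.59786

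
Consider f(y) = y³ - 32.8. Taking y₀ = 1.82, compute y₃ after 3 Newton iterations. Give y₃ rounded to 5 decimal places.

3.23350

f'(y) = 3y²
y_0 = 1.820000: f = -26.771432, f' = 9.937200 → y_1 = 1.820000 - (-26.771432)/(9.937200) = 4.514062
y_1 = 4.514062: f = 59.181933, f' = 61.130265 → y_2 = 4.514062 - (59.181933)/(61.130265) = 3.545934
y_2 = 3.545934: f = 11.785315, f' = 37.720938 → y_3 = 3.545934 - (11.785315)/(37.720938) = 3.233499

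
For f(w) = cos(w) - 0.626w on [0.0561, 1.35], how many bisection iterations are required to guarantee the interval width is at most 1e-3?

11

Initial width b − a = 1.35 − 0.0561 = 1.293900.
After n steps the width is (b−a)/2^n; need (b−a)/2^n ≤ 1e-3.
So n ≥ log₂(1.293900/1e-3) = log₂(1293.9000) ≈ 10.3375.
Hence n = 11.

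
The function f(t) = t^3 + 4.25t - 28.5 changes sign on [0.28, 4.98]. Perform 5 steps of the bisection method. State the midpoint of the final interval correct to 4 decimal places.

f(0.280000) = -27.288048, f(4.980000) = 116.170992 (opposite signs)
step 1: m = 2.630000, f(m) = 0.868947 > 0 → root in [0.280000, 2.630000]
step 2: m = 1.455000, f(m) = -19.235979 < 0 → root in [1.455000, 2.630000]
step 3: m = 2.042500, f(m) = -11.298461 < 0 → root in [2.042500, 2.630000]
step 4: m = 2.336250, f(m) = -5.819535 < 0 → root in [2.336250, 2.630000]
step 5: m = 2.483125, f(m) = -2.635994 < 0 → root in [2.483125, 2.630000]
Midpoint of [2.483125, 2.630000] = 2.556563

2.5566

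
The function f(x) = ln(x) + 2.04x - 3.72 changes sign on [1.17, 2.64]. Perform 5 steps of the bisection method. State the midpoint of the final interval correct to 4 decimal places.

1.6064

f(1.170000) = -1.176196, f(2.640000) = 2.636379 (opposite signs)
step 1: m = 1.905000, f(m) = 0.810682 > 0 → root in [1.170000, 1.905000]
step 2: m = 1.537500, f(m) = -0.153342 < 0 → root in [1.537500, 1.905000]
step 3: m = 1.721250, f(m) = 0.334401 > 0 → root in [1.537500, 1.721250]
step 4: m = 1.629375, f(m) = 0.092122 > 0 → root in [1.537500, 1.629375]
step 5: m = 1.583438, f(m) = -0.030189 < 0 → root in [1.583438, 1.629375]
Midpoint of [1.583438, 1.629375] = 1.606406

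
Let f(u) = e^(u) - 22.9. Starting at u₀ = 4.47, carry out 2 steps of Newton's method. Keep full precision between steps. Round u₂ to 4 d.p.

3.2804

Newton update: u ← u − f(u)/f'(u).
f'(u) = e^(u)
u_0 = 4.470000: f = 64.456723, f' = 87.356723 → u_1 = 4.470000 - (64.456723)/(87.356723) = 3.732144
u_1 = 3.732144: f = 18.868545, f' = 41.768545 → u_2 = 3.732144 - (18.868545)/(41.768545) = 3.280403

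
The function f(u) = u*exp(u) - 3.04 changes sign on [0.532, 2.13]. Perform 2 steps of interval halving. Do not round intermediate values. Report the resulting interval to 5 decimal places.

[0.93150, 1.33100]

f(0.532000) = -2.134359, f(2.130000) = 14.883666 (opposite signs)
step 1: m = 1.331000, f(m) = 1.997604 > 0 → root in [0.532000, 1.331000]
step 2: m = 0.931500, f(m) = -0.675561 < 0 → root in [0.931500, 1.331000]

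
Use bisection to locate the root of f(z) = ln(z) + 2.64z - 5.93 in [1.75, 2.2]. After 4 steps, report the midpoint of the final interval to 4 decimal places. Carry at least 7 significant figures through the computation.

1.9891

f(1.750000) = -0.750384, f(2.200000) = 0.666457 (opposite signs)
step 1: m = 1.975000, f(m) = -0.035432 < 0 → root in [1.975000, 2.200000]
step 2: m = 2.087500, f(m) = 0.316967 > 0 → root in [1.975000, 2.087500]
step 3: m = 2.031250, f(m) = 0.141151 > 0 → root in [1.975000, 2.031250]
step 4: m = 2.003125, f(m) = 0.052958 > 0 → root in [1.975000, 2.003125]
Midpoint of [1.975000, 2.003125] = 1.989062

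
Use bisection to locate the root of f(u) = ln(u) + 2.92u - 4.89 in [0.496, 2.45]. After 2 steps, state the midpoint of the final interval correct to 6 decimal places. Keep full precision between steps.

1.717250

f(0.496000) = -4.142859, f(2.450000) = 3.160088 (opposite signs)
step 1: m = 1.473000, f(m) = -0.201539 < 0 → root in [1.473000, 2.450000]
step 2: m = 1.961500, f(m) = 1.511289 > 0 → root in [1.473000, 1.961500]
Midpoint of [1.473000, 1.961500] = 1.717250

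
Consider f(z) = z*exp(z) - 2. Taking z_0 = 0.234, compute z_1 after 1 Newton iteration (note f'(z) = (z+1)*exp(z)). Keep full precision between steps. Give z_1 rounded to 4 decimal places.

Newton update: z ← z − f(z)/f'(z).
z_0 = 0.234000: f = -1.704307, f' = 1.559337 → z_1 = 0.234000 - (-1.704307)/(1.559337) = 1.326969

1.3270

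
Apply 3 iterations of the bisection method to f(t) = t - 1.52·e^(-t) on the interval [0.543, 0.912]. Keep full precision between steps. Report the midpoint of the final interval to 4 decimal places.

f(0.543000) = -0.340124, f(0.912000) = 0.301386 (opposite signs)
step 1: m = 0.727500, f(m) = -0.006835 < 0 → root in [0.727500, 0.912000]
step 2: m = 0.819750, f(m) = 0.150127 > 0 → root in [0.727500, 0.819750]
step 3: m = 0.773625, f(m) = 0.072392 > 0 → root in [0.727500, 0.773625]
Midpoint of [0.727500, 0.773625] = 0.750563

0.7506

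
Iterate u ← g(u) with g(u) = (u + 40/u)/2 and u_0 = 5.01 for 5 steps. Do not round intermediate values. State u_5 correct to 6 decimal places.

u_1 = g(5.010000) = 6.497016
u_2 = g(6.497016) = 6.326844
u_3 = g(6.326844) = 6.324556
u_4 = g(6.324556) = 6.324555
u_5 = g(6.324555) = 6.324555

6.324555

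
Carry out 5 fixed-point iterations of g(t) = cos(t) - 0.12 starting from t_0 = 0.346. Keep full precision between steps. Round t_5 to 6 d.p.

0.689441

t_1 = g(0.346000) = 0.820737
t_2 = g(0.820737) = 0.561682
t_3 = g(0.561682) = 0.726360
t_4 = g(0.726360) = 0.627597
t_5 = g(0.627597) = 0.689441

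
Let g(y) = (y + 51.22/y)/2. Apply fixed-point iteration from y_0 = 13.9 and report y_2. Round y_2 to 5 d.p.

7.30895

y_1 = g(13.900000) = 8.792446
y_2 = g(8.792446) = 7.308951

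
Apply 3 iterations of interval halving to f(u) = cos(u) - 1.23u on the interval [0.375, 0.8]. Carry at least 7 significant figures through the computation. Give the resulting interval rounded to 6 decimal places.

[0.640625, 0.693750]

f(0.375000) = 0.469258, f(0.800000) = -0.287293 (opposite signs)
step 1: m = 0.587500, f(m) = 0.109704 > 0 → root in [0.587500, 0.800000]
step 2: m = 0.693750, f(m) = -0.084459 < 0 → root in [0.587500, 0.693750]
step 3: m = 0.640625, f(m) = 0.013754 > 0 → root in [0.640625, 0.693750]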